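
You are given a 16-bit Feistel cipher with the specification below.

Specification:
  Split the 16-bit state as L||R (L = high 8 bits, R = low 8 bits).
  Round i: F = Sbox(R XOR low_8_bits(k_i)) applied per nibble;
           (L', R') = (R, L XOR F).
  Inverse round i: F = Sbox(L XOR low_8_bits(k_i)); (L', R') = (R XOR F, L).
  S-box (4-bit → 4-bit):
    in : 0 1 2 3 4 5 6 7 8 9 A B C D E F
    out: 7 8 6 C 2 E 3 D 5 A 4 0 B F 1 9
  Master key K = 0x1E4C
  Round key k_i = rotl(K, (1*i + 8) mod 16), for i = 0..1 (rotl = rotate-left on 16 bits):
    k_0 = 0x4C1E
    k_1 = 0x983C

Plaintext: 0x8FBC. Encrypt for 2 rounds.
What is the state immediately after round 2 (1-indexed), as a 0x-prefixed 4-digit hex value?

s_0 = plaintext = 0x8FBC
s_1 = Round(s_0, k_0) = 0xBCC9
s_2 = Round(s_1, k_1) = 0xC922

0xC922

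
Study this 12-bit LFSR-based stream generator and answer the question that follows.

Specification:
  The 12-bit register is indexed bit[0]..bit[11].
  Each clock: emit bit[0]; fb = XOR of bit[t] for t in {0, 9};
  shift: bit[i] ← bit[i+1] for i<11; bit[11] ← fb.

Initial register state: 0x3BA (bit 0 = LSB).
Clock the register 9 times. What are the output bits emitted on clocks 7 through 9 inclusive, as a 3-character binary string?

011

reg_0 = 0x3BA
clock 1: out=0, reg = 0x9DD
clock 2: out=1, reg = 0xCEE
clock 3: out=0, reg = 0x677
clock 4: out=1, reg = 0x33B
clock 5: out=1, reg = 0x19D
clock 6: out=1, reg = 0x8CE
clock 7: out=0, reg = 0x467
clock 8: out=1, reg = 0xA33
clock 9: out=1, reg = 0x519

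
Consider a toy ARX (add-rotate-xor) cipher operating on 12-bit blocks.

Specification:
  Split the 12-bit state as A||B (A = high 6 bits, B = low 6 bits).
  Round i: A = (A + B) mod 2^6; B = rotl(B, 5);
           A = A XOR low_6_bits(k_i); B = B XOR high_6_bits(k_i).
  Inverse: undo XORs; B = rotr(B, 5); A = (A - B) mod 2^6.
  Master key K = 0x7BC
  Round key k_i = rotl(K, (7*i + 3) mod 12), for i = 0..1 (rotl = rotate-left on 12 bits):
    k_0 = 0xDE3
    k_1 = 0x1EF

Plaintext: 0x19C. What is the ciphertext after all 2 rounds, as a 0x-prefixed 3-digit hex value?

0x57B

s_0 = plaintext = 0x19C
s_1 = Round(s_0, k_0) = 0x079
s_2 = Round(s_1, k_1) = 0x57B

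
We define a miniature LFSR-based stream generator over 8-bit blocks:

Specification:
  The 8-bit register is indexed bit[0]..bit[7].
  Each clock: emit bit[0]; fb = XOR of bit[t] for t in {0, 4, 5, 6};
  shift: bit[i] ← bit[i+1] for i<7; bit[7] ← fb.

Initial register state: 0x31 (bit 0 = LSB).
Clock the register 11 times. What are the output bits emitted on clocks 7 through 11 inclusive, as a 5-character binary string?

00111

reg_0 = 0x31
clock 1: out=1, reg = 0x98
clock 2: out=0, reg = 0xCC
clock 3: out=0, reg = 0xE6
clock 4: out=0, reg = 0x73
clock 5: out=1, reg = 0x39
clock 6: out=1, reg = 0x9C
clock 7: out=0, reg = 0xCE
clock 8: out=0, reg = 0xE7
clock 9: out=1, reg = 0xF3
clock 10: out=1, reg = 0x79
clock 11: out=1, reg = 0x3C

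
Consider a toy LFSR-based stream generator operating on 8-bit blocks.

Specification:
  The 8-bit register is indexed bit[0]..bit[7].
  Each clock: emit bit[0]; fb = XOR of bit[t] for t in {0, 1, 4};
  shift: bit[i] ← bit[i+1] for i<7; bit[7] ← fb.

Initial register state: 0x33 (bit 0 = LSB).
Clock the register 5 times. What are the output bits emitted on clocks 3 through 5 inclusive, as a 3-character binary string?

001

reg_0 = 0x33
clock 1: out=1, reg = 0x99
clock 2: out=1, reg = 0x4C
clock 3: out=0, reg = 0x26
clock 4: out=0, reg = 0x93
clock 5: out=1, reg = 0xC9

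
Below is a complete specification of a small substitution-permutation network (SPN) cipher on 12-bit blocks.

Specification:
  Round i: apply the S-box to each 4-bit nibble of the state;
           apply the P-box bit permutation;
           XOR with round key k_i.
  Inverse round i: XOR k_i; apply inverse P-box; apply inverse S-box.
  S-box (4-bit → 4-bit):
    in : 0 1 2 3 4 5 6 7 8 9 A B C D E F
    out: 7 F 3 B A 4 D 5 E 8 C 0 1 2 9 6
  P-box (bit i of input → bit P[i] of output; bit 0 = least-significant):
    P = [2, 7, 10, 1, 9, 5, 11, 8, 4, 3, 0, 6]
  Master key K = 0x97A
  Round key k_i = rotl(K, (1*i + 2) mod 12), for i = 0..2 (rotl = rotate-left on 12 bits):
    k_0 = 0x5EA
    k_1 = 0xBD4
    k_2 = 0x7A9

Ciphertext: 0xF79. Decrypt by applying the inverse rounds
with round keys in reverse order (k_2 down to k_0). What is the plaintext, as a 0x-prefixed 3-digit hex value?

s_0 = ciphertext = 0xF79
s_1 = InvRound(s_0, k_2) = 0xE5D
s_2 = InvRound(s_1, k_1) = 0xF9F
s_3 = InvRound(s_2, k_0) = 0x60C

0x60C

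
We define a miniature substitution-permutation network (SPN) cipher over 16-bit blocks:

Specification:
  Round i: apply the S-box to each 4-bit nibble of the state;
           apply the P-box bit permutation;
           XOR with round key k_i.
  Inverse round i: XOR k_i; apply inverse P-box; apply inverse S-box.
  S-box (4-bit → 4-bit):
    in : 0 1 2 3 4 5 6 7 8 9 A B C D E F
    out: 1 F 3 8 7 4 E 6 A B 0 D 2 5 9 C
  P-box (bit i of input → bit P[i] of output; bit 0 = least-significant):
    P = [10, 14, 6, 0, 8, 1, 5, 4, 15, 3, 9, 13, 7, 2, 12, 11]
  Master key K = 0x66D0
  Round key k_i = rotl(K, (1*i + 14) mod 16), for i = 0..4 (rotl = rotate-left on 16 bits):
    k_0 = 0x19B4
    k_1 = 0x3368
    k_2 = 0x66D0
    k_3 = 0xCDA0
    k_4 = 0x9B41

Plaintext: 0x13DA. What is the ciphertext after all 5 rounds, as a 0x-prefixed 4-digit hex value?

0x371A

s_0 = plaintext = 0x13DA
s_1 = Round(s_0, k_0) = 0x2010
s_2 = Round(s_1, k_1) = 0xB6DE
s_3 = Round(s_2, k_2) = 0x5979
s_4 = Round(s_3, k_3) = 0x398B
s_5 = Round(s_4, k_4) = 0x371A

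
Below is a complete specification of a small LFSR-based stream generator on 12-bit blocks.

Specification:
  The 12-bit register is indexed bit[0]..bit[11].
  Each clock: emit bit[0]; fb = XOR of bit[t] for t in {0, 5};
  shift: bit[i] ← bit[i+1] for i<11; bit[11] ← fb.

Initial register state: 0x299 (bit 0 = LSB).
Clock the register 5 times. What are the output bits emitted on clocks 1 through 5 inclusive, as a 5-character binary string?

reg_0 = 0x299
clock 1: out=1, reg = 0x94C
clock 2: out=0, reg = 0x4A6
clock 3: out=0, reg = 0xA53
clock 4: out=1, reg = 0xD29
clock 5: out=1, reg = 0x694

10011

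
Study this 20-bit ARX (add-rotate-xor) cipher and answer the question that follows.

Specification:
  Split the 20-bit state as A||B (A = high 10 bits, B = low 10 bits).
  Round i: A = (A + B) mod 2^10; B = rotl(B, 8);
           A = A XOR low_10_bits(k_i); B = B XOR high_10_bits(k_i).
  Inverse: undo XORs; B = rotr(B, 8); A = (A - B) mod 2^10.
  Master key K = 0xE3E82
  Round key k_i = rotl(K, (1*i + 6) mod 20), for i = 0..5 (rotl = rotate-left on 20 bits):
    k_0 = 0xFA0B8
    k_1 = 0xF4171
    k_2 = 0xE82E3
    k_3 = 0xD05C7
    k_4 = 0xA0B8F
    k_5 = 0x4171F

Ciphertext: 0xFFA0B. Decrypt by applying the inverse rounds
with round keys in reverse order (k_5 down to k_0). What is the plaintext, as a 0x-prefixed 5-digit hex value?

0xD81FF

s_0 = ciphertext = 0xFFA0B
s_1 = InvRound(s_0, k_5) = 0x2983B
s_2 = InvRound(s_1, k_4) = 0x10EE6
s_3 = InvRound(s_2, k_3) = 0xB9E9D
s_4 = InvRound(s_3, k_2) = 0xC3CF5
s_5 = InvRound(s_4, k_1) = 0x79C97
s_6 = InvRound(s_5, k_0) = 0xD81FF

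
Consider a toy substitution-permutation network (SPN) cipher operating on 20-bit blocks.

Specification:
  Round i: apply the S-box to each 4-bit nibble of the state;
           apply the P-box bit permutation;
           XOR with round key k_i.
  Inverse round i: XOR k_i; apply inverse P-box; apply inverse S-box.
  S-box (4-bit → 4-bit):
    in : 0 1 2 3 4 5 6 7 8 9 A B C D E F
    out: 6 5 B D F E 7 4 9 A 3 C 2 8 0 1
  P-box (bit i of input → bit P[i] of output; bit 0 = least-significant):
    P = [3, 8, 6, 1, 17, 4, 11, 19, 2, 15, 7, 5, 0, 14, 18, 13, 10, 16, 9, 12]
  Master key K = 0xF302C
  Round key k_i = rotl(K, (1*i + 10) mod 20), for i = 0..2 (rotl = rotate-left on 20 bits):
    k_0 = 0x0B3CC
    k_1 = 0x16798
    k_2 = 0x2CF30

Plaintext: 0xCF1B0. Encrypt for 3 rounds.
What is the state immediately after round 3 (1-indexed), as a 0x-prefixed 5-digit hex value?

0x9F930

s_0 = plaintext = 0xCF1B0
s_1 = Round(s_0, k_0) = 0x9BA09
s_2 = Round(s_1, k_1) = 0x4DE8E
s_3 = Round(s_2, k_2) = 0x9F930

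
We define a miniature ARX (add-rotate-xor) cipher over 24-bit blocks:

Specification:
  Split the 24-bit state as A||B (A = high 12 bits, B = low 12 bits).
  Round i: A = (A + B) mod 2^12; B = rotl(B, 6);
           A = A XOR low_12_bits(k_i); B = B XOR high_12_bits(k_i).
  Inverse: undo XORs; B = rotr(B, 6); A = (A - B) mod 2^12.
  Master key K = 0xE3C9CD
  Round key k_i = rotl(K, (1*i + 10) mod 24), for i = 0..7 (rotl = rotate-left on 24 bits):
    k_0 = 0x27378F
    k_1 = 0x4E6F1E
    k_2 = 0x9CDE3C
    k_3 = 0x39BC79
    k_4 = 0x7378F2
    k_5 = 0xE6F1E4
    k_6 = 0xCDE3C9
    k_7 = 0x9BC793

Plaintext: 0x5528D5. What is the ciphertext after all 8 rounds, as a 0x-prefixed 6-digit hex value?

0x7D1DBA

s_0 = plaintext = 0x5528D5
s_1 = Round(s_0, k_0) = 0x9A8710
s_2 = Round(s_1, k_1) = 0xFA60FA
s_3 = Round(s_2, k_2) = 0xE9C74E
s_4 = Round(s_3, k_3) = 0x993006
s_5 = Round(s_4, k_4) = 0x16B6B7
s_6 = Round(s_5, k_5) = 0x9C63B5
s_7 = Round(s_6, k_6) = 0xEB2190
s_8 = Round(s_7, k_7) = 0x7D1DBA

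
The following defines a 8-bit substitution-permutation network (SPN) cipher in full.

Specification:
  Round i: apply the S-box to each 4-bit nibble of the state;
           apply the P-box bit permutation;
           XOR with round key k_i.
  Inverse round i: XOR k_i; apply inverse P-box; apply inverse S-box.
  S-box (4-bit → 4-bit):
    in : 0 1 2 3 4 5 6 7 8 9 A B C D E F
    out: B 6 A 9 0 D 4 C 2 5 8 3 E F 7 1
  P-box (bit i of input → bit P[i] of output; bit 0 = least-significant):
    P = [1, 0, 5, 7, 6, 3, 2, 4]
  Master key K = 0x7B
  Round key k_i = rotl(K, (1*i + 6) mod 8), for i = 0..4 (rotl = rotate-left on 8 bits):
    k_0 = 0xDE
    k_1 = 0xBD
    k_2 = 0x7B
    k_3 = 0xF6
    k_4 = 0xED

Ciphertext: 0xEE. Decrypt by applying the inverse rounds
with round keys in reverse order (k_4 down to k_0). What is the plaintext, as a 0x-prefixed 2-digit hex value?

0x66

s_0 = ciphertext = 0xEE
s_1 = InvRound(s_0, k_4) = 0x4B
s_2 = InvRound(s_1, k_3) = 0xCC
s_3 = InvRound(s_2, k_2) = 0x7D
s_4 = InvRound(s_3, k_1) = 0xFA
s_5 = InvRound(s_4, k_0) = 0x66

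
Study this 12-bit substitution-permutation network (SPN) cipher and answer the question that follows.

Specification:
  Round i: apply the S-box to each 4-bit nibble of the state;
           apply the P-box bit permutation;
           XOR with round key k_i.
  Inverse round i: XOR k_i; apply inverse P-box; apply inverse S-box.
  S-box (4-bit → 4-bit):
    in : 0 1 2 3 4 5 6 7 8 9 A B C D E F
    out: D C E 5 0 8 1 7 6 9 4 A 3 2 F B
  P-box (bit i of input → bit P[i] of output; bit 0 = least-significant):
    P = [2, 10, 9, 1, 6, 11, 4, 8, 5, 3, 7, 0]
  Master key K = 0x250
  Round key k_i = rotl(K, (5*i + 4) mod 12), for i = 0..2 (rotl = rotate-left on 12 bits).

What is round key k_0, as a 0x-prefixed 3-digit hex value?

0x502

K = 0x250
k_0 = rotl(K, (5*0+4) mod 12) = rotl(K, 4) = 0x502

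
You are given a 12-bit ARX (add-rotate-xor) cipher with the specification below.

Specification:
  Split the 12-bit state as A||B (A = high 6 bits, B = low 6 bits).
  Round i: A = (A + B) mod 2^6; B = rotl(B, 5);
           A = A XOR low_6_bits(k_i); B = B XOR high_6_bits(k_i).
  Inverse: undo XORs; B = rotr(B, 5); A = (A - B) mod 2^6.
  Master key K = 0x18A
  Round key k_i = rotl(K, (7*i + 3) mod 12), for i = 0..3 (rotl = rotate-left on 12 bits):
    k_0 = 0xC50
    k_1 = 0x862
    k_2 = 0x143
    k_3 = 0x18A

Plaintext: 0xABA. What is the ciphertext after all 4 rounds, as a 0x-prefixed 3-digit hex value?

0xC99

s_0 = plaintext = 0xABA
s_1 = Round(s_0, k_0) = 0xD2C
s_2 = Round(s_1, k_1) = 0x0B7
s_3 = Round(s_2, k_2) = 0xEBE
s_4 = Round(s_3, k_3) = 0xC99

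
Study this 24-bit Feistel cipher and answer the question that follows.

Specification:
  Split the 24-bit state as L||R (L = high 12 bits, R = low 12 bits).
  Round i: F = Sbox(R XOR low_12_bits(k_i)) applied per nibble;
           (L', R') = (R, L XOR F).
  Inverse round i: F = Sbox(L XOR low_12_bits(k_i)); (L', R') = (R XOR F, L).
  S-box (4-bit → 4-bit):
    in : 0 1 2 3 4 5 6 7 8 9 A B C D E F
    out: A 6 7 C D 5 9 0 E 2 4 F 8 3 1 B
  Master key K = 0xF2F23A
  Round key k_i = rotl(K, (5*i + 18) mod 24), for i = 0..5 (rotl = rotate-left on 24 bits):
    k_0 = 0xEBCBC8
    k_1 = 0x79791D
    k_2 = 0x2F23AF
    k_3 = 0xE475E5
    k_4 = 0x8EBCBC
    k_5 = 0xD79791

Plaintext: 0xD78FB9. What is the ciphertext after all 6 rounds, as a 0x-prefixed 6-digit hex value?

0x9BD156

s_0 = plaintext = 0xD78FB9
s_1 = Round(s_0, k_0) = 0xFB907E
s_2 = Round(s_1, k_1) = 0x07ED25
s_3 = Round(s_2, k_2) = 0xD2519A
s_4 = Round(s_3, k_3) = 0x19A02E
s_5 = Round(s_4, k_4) = 0x02E9BD
s_6 = Round(s_5, k_5) = 0x9BD156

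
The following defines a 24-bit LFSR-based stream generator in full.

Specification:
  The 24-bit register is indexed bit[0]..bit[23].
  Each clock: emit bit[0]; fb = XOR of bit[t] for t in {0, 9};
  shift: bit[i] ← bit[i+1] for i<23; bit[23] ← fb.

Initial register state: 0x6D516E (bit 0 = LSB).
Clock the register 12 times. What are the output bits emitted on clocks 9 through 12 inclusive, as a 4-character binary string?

1000

reg_0 = 0x6D516E
clock 1: out=0, reg = 0x36A8B7
clock 2: out=1, reg = 0x9B545B
clock 3: out=1, reg = 0xCDAA2D
clock 4: out=1, reg = 0x66D516
clock 5: out=0, reg = 0x336A8B
clock 6: out=1, reg = 0x19B545
clock 7: out=1, reg = 0x8CDAA2
clock 8: out=0, reg = 0xC66D51
clock 9: out=1, reg = 0xE336A8
clock 10: out=0, reg = 0xF19B54
clock 11: out=0, reg = 0xF8CDAA
clock 12: out=0, reg = 0x7C66D5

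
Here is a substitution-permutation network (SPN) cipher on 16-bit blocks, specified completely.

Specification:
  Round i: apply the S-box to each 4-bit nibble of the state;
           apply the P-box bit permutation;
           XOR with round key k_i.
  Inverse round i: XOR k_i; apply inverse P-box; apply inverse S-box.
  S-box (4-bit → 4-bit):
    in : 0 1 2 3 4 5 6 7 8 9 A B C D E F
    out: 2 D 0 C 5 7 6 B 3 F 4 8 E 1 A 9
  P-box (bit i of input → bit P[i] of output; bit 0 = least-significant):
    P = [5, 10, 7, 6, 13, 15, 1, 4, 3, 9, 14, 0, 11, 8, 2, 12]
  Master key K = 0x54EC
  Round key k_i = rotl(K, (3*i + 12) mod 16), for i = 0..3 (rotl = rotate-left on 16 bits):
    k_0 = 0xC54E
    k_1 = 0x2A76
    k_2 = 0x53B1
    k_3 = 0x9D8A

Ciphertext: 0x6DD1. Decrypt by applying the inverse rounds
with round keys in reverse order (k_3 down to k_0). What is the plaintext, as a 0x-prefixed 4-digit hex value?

s_0 = ciphertext = 0x6DD1
s_1 = InvRound(s_0, k_3) = 0xB19B
s_2 = InvRound(s_1, k_2) = 0x255D
s_3 = InvRound(s_2, k_1) = 0x87A8
s_4 = InvRound(s_3, k_0) = 0xA6A1

0xA6A1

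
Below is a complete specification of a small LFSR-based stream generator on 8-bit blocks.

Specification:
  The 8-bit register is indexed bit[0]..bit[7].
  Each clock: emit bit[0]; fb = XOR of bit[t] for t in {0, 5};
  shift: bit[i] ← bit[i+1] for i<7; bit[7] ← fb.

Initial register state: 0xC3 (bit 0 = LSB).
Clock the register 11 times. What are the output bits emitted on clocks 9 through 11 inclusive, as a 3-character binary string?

reg_0 = 0xC3
clock 1: out=1, reg = 0xE1
clock 2: out=1, reg = 0x70
clock 3: out=0, reg = 0xB8
clock 4: out=0, reg = 0xDC
clock 5: out=0, reg = 0x6E
clock 6: out=0, reg = 0xB7
clock 7: out=1, reg = 0x5B
clock 8: out=1, reg = 0xAD
clock 9: out=1, reg = 0x56
clock 10: out=0, reg = 0x2B
clock 11: out=1, reg = 0x15

101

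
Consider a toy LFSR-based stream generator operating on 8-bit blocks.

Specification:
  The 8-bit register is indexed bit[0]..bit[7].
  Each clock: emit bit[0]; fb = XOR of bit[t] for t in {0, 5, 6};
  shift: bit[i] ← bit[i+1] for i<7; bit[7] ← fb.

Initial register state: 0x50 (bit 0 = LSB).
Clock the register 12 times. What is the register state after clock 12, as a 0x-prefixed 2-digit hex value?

reg_0 = 0x50
clock 1: out=0, reg = 0xA8
clock 2: out=0, reg = 0xD4
clock 3: out=0, reg = 0xEA
clock 4: out=0, reg = 0x75
clock 5: out=1, reg = 0xBA
clock 6: out=0, reg = 0xDD
clock 7: out=1, reg = 0x6E
clock 8: out=0, reg = 0x37
clock 9: out=1, reg = 0x1B
clock 10: out=1, reg = 0x8D
clock 11: out=1, reg = 0xC6
clock 12: out=0, reg = 0xE3

0xE3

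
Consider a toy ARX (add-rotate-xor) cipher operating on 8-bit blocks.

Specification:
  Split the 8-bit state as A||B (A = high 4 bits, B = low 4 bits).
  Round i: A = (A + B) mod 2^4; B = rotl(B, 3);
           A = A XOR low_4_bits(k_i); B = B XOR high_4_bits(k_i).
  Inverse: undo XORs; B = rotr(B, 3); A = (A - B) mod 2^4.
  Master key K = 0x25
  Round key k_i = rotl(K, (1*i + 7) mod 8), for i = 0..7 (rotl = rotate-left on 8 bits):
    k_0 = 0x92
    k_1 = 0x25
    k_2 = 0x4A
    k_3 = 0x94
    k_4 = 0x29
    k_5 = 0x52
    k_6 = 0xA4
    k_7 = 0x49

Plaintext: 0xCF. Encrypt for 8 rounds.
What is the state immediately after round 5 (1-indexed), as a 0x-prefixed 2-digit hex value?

0x1D

s_0 = plaintext = 0xCF
s_1 = Round(s_0, k_0) = 0x96
s_2 = Round(s_1, k_1) = 0xA1
s_3 = Round(s_2, k_2) = 0x1C
s_4 = Round(s_3, k_3) = 0x9F
s_5 = Round(s_4, k_4) = 0x1D
s_6 = Round(s_5, k_5) = 0xCB
s_7 = Round(s_6, k_6) = 0x37
s_8 = Round(s_7, k_7) = 0x3F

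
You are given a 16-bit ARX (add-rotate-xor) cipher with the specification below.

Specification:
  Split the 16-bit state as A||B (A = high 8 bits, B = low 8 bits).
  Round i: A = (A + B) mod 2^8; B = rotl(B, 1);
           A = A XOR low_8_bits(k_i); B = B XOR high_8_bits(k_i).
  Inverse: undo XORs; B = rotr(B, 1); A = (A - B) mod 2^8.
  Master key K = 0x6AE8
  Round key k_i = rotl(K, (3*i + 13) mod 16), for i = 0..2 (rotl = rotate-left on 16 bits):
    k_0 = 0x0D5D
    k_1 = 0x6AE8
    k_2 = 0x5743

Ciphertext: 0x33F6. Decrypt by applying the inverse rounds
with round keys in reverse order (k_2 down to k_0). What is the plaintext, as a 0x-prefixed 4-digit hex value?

s_0 = ciphertext = 0x33F6
s_1 = InvRound(s_0, k_2) = 0xA0D0
s_2 = InvRound(s_1, k_1) = 0xEB5D
s_3 = InvRound(s_2, k_0) = 0x8E28

0x8E28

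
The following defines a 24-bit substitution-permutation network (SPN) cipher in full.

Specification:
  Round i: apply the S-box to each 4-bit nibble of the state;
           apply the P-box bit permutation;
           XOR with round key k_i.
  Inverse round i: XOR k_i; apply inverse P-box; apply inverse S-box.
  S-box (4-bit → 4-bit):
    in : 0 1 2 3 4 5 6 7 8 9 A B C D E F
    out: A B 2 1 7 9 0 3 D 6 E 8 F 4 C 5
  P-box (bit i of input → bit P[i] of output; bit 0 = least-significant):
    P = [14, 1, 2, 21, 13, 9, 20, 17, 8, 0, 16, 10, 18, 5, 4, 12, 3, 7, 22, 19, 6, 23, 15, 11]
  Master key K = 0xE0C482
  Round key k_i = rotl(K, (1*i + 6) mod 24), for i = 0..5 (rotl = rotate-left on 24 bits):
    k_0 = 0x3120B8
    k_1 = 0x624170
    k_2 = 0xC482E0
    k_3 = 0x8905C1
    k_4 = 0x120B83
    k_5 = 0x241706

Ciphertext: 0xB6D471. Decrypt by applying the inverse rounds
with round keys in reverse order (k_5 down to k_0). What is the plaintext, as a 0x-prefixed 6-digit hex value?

0x8C163A

s_0 = ciphertext = 0xB6D471
s_1 = InvRound(s_0, k_5) = 0x4697A4
s_2 = InvRound(s_1, k_4) = 0xED10D9
s_3 = InvRound(s_2, k_3) = 0x6F856B
s_4 = InvRound(s_3, k_2) = 0x216C00
s_5 = InvRound(s_4, k_1) = 0x5D9856
s_6 = InvRound(s_5, k_0) = 0x8C163A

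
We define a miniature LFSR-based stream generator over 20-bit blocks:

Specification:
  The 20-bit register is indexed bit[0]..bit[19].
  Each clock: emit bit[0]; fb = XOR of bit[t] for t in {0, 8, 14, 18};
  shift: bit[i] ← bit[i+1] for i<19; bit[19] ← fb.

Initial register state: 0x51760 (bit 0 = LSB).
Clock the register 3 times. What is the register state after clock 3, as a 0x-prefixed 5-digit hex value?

0x4A2EC

reg_0 = 0x51760
clock 1: out=0, reg = 0x28BB0
clock 2: out=0, reg = 0x945D8
clock 3: out=0, reg = 0x4A2EC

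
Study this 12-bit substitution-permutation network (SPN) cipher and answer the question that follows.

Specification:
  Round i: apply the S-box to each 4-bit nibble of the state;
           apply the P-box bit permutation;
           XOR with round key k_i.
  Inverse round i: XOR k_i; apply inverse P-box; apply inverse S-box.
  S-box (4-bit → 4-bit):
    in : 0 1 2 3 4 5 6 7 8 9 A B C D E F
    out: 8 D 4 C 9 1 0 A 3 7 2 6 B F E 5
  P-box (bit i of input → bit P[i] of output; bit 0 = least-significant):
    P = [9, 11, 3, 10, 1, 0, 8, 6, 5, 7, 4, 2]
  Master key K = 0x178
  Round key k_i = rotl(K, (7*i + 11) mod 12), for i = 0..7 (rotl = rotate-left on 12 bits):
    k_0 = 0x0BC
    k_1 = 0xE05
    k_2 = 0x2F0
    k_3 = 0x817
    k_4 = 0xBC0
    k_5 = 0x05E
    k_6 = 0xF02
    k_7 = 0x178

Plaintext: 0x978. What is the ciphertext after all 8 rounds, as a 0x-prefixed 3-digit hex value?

0x189

s_0 = plaintext = 0x978
s_1 = Round(s_0, k_0) = 0xA4D
s_2 = Round(s_1, k_1) = 0x0CF
s_3 = Round(s_2, k_2) = 0x0BF
s_4 = Round(s_3, k_3) = 0xB1A
s_5 = Round(s_4, k_4) = 0x212
s_6 = Round(s_5, k_5) = 0x104
s_7 = Round(s_6, k_6) = 0x976
s_8 = Round(s_7, k_7) = 0x189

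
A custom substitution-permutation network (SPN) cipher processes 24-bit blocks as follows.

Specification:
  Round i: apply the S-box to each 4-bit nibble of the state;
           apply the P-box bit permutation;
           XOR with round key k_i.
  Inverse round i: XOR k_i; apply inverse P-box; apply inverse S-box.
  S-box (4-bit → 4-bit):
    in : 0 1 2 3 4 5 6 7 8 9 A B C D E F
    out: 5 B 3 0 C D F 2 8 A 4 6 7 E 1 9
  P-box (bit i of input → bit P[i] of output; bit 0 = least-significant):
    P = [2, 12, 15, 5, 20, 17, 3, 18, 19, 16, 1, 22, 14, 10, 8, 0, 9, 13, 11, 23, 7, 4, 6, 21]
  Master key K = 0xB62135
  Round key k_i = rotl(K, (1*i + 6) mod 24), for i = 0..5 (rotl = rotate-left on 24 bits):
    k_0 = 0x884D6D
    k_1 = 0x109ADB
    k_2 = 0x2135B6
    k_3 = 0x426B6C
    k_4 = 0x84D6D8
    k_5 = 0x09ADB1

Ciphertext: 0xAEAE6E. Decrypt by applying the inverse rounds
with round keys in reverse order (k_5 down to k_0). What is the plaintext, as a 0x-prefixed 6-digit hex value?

0x60DF27

s_0 = ciphertext = 0xAEAE6E
s_1 = InvRound(s_0, k_5) = 0x6F4BDE
s_2 = InvRound(s_1, k_4) = 0x84B67C
s_3 = InvRound(s_2, k_3) = 0x74C89B
s_4 = InvRound(s_3, k_2) = 0x3B6956
s_5 = InvRound(s_4, k_1) = 0xF252BC
s_6 = InvRound(s_5, k_0) = 0x60DF27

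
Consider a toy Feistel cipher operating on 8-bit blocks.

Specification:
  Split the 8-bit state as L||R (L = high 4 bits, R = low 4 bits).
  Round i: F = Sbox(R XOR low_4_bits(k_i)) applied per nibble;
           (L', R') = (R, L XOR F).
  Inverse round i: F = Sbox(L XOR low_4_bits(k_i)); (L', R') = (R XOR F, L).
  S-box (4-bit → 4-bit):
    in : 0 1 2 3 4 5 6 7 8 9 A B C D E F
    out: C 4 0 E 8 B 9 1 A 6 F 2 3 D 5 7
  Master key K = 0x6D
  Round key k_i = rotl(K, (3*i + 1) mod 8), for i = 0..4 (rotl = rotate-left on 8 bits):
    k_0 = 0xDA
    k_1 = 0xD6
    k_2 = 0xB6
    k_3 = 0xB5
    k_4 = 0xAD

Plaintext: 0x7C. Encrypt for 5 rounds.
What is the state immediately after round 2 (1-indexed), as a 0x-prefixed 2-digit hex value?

0xE6

s_0 = plaintext = 0x7C
s_1 = Round(s_0, k_0) = 0xCE
s_2 = Round(s_1, k_1) = 0xE6
s_3 = Round(s_2, k_2) = 0x62
s_4 = Round(s_3, k_3) = 0x27
s_5 = Round(s_4, k_4) = 0x7D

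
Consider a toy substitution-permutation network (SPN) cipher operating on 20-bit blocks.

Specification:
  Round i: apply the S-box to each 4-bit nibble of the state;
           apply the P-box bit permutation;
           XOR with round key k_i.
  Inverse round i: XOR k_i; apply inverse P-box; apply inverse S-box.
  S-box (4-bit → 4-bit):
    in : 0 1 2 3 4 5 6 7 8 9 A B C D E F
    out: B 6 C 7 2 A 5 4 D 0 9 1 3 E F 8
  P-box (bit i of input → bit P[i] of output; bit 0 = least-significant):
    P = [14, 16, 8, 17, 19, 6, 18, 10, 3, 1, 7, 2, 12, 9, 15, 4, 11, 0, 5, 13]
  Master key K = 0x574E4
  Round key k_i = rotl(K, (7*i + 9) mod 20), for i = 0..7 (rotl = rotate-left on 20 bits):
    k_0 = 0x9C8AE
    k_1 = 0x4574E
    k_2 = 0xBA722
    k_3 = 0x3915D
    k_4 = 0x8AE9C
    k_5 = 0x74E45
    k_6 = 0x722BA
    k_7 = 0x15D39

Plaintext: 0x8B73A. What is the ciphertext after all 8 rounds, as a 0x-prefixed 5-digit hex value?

s_0 = plaintext = 0x8B73A
s_1 = Round(s_0, k_0) = 0x7B04E
s_2 = Round(s_1, k_1) = 0x70620
s_3 = Round(s_2, k_2) = 0xCF19A
s_4 = Round(s_3, k_3) = 0x1D9CE
s_5 = Round(s_4, k_4) = 0x36DED
s_6 = Round(s_5, k_5) = 0x8D3A2
s_7 = Round(s_6, k_6) = 0xD8D00
s_8 = Round(s_7, k_7) = 0xAA9CE

0xAA9CE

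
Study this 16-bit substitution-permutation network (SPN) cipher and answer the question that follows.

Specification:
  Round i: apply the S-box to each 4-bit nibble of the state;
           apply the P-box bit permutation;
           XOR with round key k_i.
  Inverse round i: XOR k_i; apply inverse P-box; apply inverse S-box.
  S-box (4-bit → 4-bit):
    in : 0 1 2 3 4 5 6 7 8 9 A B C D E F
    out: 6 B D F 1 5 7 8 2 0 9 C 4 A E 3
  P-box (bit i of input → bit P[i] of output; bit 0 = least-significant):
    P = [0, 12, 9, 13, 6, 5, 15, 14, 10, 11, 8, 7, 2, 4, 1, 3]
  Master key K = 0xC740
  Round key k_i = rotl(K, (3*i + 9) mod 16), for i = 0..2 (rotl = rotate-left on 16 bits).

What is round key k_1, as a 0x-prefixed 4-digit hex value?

K = 0xC740
k_0 = rotl(K, (3*0+9) mod 16) = rotl(K, 9) = 0x818E
k_1 = rotl(K, (3*1+9) mod 16) = rotl(K, 12) = 0x0C74

0x0C74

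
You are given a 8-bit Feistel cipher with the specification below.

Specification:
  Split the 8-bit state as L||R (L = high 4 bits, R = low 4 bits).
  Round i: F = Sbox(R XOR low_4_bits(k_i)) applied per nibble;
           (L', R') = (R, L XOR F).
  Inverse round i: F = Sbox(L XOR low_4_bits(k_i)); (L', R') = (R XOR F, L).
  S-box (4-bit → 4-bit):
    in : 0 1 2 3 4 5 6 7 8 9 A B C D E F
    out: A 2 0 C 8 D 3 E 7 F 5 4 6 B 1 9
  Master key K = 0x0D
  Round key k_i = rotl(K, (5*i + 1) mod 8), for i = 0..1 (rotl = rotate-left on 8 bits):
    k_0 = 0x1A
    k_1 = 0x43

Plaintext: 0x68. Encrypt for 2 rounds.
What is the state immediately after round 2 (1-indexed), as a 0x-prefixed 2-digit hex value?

s_0 = plaintext = 0x68
s_1 = Round(s_0, k_0) = 0x86
s_2 = Round(s_1, k_1) = 0x65

0x65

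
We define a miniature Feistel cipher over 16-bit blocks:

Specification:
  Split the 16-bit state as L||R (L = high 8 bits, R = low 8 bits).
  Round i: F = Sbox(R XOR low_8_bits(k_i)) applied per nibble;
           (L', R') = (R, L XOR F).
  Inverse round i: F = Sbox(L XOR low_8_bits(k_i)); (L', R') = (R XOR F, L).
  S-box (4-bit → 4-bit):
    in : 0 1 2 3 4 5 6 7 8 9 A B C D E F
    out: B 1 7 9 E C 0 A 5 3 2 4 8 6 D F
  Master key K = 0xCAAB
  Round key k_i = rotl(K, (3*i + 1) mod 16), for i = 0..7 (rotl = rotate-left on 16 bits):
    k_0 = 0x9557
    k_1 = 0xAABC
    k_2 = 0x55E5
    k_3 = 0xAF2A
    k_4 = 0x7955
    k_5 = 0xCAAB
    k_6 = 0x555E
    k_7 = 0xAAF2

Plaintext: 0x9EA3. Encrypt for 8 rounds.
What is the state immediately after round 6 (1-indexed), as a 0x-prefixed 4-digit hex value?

s_0 = plaintext = 0x9EA3
s_1 = Round(s_0, k_0) = 0xA360
s_2 = Round(s_1, k_1) = 0x60CB
s_3 = Round(s_2, k_2) = 0xCB1D
s_4 = Round(s_3, k_3) = 0x1D51
s_5 = Round(s_4, k_4) = 0x51A3
s_6 = Round(s_5, k_5) = 0xA3E4
s_7 = Round(s_6, k_6) = 0xE4E1
s_8 = Round(s_7, k_7) = 0xE1FD

0xA3E4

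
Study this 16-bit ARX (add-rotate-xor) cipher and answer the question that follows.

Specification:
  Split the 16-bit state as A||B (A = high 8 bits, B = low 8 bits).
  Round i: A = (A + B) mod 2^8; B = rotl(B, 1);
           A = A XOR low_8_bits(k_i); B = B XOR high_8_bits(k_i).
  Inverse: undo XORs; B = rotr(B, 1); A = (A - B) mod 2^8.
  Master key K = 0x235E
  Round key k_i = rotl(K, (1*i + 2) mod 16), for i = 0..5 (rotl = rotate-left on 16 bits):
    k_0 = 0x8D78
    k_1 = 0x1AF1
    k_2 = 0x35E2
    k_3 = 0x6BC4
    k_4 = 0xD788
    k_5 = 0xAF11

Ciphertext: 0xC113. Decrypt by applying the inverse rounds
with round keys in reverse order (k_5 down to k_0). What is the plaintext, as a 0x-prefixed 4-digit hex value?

0xA01C

s_0 = ciphertext = 0xC113
s_1 = InvRound(s_0, k_5) = 0x725E
s_2 = InvRound(s_1, k_4) = 0x36C4
s_3 = InvRound(s_2, k_3) = 0x1BD7
s_4 = InvRound(s_3, k_2) = 0x8871
s_5 = InvRound(s_4, k_1) = 0xC4B5
s_6 = InvRound(s_5, k_0) = 0xA01C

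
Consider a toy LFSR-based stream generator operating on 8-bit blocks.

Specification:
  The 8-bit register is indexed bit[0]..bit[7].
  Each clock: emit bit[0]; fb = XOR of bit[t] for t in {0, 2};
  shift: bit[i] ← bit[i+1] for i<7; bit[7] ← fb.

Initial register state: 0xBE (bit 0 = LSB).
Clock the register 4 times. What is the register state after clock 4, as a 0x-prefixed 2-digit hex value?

0x1B

reg_0 = 0xBE
clock 1: out=0, reg = 0xDF
clock 2: out=1, reg = 0x6F
clock 3: out=1, reg = 0x37
clock 4: out=1, reg = 0x1B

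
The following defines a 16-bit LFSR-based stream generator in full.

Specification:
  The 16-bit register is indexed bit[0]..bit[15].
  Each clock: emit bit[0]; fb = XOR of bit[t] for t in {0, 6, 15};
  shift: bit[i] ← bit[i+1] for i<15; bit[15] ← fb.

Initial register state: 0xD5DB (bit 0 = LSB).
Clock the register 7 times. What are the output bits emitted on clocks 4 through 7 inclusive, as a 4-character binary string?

1101

reg_0 = 0xD5DB
clock 1: out=1, reg = 0xEAED
clock 2: out=1, reg = 0xF576
clock 3: out=0, reg = 0x7ABB
clock 4: out=1, reg = 0xBD5D
clock 5: out=1, reg = 0xDEAE
clock 6: out=0, reg = 0xEF57
clock 7: out=1, reg = 0xF7AB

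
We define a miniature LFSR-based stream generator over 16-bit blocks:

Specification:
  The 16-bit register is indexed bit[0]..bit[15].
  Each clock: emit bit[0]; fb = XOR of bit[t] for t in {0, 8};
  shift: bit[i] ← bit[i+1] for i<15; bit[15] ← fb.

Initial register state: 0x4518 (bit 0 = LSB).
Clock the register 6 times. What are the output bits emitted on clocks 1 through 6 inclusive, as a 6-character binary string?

reg_0 = 0x4518
clock 1: out=0, reg = 0xA28C
clock 2: out=0, reg = 0x5146
clock 3: out=0, reg = 0xA8A3
clock 4: out=1, reg = 0xD451
clock 5: out=1, reg = 0xEA28
clock 6: out=0, reg = 0x7514

000110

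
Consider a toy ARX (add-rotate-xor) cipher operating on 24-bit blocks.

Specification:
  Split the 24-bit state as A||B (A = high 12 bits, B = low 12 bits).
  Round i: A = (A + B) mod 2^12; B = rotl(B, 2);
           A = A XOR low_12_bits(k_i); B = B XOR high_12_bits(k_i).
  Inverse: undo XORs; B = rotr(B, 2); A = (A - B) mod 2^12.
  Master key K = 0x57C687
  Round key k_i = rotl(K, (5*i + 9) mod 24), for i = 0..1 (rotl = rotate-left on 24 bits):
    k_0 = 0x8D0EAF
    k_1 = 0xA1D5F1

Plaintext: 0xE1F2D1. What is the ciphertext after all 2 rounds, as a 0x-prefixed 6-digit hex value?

0x40244D

s_0 = plaintext = 0xE1F2D1
s_1 = Round(s_0, k_0) = 0xE5F394
s_2 = Round(s_1, k_1) = 0x40244D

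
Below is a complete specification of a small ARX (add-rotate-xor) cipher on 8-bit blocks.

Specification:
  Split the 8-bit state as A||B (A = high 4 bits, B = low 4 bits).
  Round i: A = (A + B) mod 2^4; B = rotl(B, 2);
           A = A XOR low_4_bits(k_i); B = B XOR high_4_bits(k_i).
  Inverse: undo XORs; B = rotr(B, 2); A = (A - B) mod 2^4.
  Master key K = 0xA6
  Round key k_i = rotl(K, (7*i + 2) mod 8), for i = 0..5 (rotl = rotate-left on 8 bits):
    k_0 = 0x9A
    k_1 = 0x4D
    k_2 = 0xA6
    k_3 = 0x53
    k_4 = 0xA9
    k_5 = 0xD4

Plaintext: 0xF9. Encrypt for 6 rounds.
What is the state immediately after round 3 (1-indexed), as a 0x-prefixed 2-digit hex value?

s_0 = plaintext = 0xF9
s_1 = Round(s_0, k_0) = 0x2F
s_2 = Round(s_1, k_1) = 0xCB
s_3 = Round(s_2, k_2) = 0x14
s_4 = Round(s_3, k_3) = 0x64
s_5 = Round(s_4, k_4) = 0x3B
s_6 = Round(s_5, k_5) = 0xA3

0x14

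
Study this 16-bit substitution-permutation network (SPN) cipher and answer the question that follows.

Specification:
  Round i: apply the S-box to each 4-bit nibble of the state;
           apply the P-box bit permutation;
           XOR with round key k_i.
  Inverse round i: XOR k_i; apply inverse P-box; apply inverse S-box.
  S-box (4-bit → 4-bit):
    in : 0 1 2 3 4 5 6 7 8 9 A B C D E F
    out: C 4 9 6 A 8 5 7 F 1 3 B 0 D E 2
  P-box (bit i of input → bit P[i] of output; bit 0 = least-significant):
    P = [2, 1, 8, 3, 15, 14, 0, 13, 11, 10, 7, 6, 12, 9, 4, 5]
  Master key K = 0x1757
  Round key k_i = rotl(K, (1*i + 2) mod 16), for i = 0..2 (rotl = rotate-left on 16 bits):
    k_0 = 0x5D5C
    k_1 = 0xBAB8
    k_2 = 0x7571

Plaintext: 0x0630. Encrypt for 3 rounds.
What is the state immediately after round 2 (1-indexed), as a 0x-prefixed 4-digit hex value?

0xDEE1

s_0 = plaintext = 0x0630
s_1 = Round(s_0, k_0) = 0x14E5
s_2 = Round(s_1, k_1) = 0xDEE1
s_3 = Round(s_2, k_2) = 0x0080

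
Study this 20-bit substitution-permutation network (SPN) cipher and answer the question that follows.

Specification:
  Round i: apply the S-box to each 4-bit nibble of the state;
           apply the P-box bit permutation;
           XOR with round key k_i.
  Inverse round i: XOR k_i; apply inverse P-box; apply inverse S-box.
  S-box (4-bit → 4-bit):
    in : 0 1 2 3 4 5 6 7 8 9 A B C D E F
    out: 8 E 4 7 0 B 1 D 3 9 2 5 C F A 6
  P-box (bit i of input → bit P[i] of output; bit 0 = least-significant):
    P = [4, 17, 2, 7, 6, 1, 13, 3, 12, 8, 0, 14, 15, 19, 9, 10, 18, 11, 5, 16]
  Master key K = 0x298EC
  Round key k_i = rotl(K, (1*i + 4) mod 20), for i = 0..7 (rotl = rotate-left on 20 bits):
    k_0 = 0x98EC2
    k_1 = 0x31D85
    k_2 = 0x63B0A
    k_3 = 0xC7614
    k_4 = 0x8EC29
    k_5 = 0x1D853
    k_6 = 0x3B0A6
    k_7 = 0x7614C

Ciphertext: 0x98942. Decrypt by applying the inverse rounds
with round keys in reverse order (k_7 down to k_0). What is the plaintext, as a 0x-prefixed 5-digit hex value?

s_0 = ciphertext = 0x98942
s_1 = InvRound(s_0, k_7) = 0x8801F
s_2 = InvRound(s_1, k_6) = 0xCABC5
s_3 = InvRound(s_2, k_5) = 0x9F5F7
s_4 = InvRound(s_3, k_4) = 0xE4857
s_5 = InvRound(s_4, k_3) = 0xACB3A
s_6 = InvRound(s_5, k_2) = 0xB8926
s_7 = InvRound(s_6, k_1) = 0x25BA0
s_8 = InvRound(s_7, k_0) = 0xC558A

0xC558A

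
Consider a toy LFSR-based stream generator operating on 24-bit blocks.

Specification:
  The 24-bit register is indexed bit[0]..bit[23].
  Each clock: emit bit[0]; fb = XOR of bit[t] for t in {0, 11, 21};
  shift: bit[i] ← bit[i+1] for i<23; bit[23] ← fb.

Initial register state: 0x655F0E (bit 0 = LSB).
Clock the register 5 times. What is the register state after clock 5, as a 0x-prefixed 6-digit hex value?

reg_0 = 0x655F0E
clock 1: out=0, reg = 0x32AF87
clock 2: out=1, reg = 0x9957C3
clock 3: out=1, reg = 0xCCABE1
clock 4: out=1, reg = 0x6655F0
clock 5: out=0, reg = 0xB32AF8

0xB32AF8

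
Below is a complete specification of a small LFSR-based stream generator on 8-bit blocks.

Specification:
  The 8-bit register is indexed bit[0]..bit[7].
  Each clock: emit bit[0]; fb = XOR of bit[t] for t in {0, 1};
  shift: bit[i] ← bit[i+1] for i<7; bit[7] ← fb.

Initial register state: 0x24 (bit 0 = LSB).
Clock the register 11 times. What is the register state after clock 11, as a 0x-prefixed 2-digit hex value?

0xA6

reg_0 = 0x24
clock 1: out=0, reg = 0x12
clock 2: out=0, reg = 0x89
clock 3: out=1, reg = 0xC4
clock 4: out=0, reg = 0x62
clock 5: out=0, reg = 0xB1
clock 6: out=1, reg = 0xD8
clock 7: out=0, reg = 0x6C
clock 8: out=0, reg = 0x36
clock 9: out=0, reg = 0x9B
clock 10: out=1, reg = 0x4D
clock 11: out=1, reg = 0xA6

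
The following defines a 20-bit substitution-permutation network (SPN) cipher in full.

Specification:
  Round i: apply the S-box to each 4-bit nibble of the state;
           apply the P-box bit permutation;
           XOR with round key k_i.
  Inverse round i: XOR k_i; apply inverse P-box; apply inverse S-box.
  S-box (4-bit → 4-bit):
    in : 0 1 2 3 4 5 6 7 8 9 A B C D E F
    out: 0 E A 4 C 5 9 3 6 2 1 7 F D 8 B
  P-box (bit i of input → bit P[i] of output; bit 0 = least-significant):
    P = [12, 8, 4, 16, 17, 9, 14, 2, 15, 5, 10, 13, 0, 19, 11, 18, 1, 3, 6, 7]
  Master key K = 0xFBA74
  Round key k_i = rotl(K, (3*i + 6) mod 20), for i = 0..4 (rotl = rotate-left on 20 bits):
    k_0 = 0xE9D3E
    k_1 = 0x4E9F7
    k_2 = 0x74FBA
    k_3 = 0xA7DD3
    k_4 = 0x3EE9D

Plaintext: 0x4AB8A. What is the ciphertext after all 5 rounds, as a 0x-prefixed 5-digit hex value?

s_0 = plaintext = 0x4AB8A
s_1 = Round(s_0, k_0) = 0xE4BDF
s_2 = Round(s_1, k_1) = 0x33453
s_3 = Round(s_2, k_2) = 0x523EA
s_4 = Round(s_3, k_3) = 0x66995
s_5 = Round(s_4, k_4) = 0x7FC2E

0x7FC2E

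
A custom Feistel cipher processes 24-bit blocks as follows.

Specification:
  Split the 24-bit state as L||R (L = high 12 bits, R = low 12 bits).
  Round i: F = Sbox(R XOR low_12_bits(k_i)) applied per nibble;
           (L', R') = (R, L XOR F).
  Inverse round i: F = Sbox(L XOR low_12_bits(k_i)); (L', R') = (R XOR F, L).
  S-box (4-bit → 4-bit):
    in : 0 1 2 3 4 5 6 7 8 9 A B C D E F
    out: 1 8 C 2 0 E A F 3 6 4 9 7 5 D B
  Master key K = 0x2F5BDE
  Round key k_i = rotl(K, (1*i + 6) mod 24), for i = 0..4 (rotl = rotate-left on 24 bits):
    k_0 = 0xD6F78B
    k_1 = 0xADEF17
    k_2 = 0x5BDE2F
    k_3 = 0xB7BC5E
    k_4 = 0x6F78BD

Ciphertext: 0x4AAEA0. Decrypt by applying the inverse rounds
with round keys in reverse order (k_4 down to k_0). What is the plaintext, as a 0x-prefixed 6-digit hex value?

s_0 = ciphertext = 0x4AAEA0
s_1 = InvRound(s_0, k_4) = 0x92F4AA
s_2 = InvRound(s_1, k_3) = 0xA5292F
s_3 = InvRound(s_2, k_2) = 0x9DAA52
s_4 = InvRound(s_3, k_1) = 0x0279DA
s_5 = InvRound(s_4, k_0) = 0x69D027

0x69D027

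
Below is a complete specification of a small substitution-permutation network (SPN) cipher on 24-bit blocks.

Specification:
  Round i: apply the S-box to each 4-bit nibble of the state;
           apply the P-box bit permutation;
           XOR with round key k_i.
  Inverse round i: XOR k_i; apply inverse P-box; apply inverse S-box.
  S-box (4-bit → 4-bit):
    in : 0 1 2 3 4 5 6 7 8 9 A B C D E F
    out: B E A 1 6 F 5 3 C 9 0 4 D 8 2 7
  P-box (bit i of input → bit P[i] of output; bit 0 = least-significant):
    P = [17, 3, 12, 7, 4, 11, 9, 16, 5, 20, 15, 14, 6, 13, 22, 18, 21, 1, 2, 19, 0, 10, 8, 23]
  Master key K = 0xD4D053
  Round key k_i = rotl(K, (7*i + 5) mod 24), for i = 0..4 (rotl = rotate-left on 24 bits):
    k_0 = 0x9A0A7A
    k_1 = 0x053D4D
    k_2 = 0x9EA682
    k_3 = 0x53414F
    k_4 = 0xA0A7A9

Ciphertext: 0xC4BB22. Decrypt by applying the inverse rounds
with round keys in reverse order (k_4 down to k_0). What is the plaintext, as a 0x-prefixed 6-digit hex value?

0xFD9BB4

s_0 = ciphertext = 0xC4BB22
s_1 = InvRound(s_0, k_4) = 0x778AE1
s_2 = InvRound(s_1, k_3) = 0xBFDC42
s_3 = InvRound(s_2, k_2) = 0xA37D18
s_4 = InvRound(s_3, k_1) = 0x969D33
s_5 = InvRound(s_4, k_0) = 0xFD9BB4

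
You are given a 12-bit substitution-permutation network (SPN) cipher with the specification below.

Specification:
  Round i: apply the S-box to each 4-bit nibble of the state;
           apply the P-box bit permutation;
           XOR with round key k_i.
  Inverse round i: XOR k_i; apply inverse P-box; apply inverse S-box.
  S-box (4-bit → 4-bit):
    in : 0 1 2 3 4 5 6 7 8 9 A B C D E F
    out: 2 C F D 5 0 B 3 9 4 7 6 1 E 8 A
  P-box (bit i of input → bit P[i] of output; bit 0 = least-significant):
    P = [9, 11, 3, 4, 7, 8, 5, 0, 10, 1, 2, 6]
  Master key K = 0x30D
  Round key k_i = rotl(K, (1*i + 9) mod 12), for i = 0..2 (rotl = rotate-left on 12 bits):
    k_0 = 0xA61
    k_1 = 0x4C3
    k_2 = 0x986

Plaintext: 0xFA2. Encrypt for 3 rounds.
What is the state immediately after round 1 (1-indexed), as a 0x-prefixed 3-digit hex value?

s_0 = plaintext = 0xFA2
s_1 = Round(s_0, k_0) = 0x19B
s_2 = Round(s_1, k_1) = 0xCAF
s_3 = Round(s_2, k_2) = 0x436

0x19B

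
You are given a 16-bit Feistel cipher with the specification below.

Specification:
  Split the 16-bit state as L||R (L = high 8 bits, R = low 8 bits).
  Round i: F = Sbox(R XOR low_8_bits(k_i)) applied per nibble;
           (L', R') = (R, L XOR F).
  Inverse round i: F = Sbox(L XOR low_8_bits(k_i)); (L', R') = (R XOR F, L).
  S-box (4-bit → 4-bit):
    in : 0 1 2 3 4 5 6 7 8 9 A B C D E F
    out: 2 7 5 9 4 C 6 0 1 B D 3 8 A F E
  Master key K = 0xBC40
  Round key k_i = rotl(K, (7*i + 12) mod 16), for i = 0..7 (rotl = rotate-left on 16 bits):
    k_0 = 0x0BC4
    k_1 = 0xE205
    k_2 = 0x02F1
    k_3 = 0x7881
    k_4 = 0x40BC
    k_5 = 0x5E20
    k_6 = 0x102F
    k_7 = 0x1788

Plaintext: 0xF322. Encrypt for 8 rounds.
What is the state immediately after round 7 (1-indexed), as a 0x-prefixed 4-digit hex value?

0x0615

s_0 = plaintext = 0xF322
s_1 = Round(s_0, k_0) = 0x2205
s_2 = Round(s_1, k_1) = 0x0500
s_3 = Round(s_2, k_2) = 0x00E2
s_4 = Round(s_3, k_3) = 0xE269
s_5 = Round(s_4, k_4) = 0x694E
s_6 = Round(s_5, k_5) = 0x4E06
s_7 = Round(s_6, k_6) = 0x0615
s_8 = Round(s_7, k_7) = 0x15BC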